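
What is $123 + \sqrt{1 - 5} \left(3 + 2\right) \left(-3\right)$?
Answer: $123 - 30 i \approx 123.0 - 30.0 i$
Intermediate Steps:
$123 + \sqrt{1 - 5} \left(3 + 2\right) \left(-3\right) = 123 + \sqrt{-4} \cdot 5 \left(-3\right) = 123 + 2 i \left(-15\right) = 123 - 30 i$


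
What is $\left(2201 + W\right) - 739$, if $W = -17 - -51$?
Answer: $1496$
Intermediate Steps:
$W = 34$ ($W = -17 + 51 = 34$)
$\left(2201 + W\right) - 739 = \left(2201 + 34\right) - 739 = 2235 - 739 = 1496$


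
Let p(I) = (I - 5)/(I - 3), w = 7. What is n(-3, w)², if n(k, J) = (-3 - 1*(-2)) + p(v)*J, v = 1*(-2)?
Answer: 1936/25 ≈ 77.440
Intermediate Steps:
v = -2
p(I) = (-5 + I)/(-3 + I)
n(k, J) = -1 + 7*J/5 (n(k, J) = (-3 - 1*(-2)) + ((-5 - 2)/(-3 - 2))*J = (-3 + 2) + (-7/(-5))*J = -1 + (-⅕*(-7))*J = -1 + 7*J/5)
n(-3, w)² = (-1 + (7/5)*7)² = (-1 + 49/5)² = (44/5)² = 1936/25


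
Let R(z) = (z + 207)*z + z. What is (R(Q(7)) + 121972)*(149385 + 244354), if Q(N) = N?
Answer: 48617710503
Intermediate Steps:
R(z) = z + z*(207 + z) (R(z) = (207 + z)*z + z = z*(207 + z) + z = z + z*(207 + z))
(R(Q(7)) + 121972)*(149385 + 244354) = (7*(208 + 7) + 121972)*(149385 + 244354) = (7*215 + 121972)*393739 = (1505 + 121972)*393739 = 123477*393739 = 48617710503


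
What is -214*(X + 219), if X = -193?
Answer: -5564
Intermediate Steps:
-214*(X + 219) = -214*(-193 + 219) = -214*26 = -5564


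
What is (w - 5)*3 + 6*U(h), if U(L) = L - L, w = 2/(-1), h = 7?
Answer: -21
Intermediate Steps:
w = -2 (w = 2*(-1) = -2)
U(L) = 0
(w - 5)*3 + 6*U(h) = (-2 - 5)*3 + 6*0 = -7*3 + 0 = -21 + 0 = -21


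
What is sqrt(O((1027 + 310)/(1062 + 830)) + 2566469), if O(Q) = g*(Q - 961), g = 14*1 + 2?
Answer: 13*sqrt(3377254529)/473 ≈ 1597.2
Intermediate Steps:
g = 16 (g = 14 + 2 = 16)
O(Q) = -15376 + 16*Q (O(Q) = 16*(Q - 961) = 16*(-961 + Q) = -15376 + 16*Q)
sqrt(O((1027 + 310)/(1062 + 830)) + 2566469) = sqrt((-15376 + 16*((1027 + 310)/(1062 + 830))) + 2566469) = sqrt((-15376 + 16*(1337/1892)) + 2566469) = sqrt((-15376 + 5348/473) + 2566469) = sqrt(-7267500/473 + 2566469) = sqrt(1206672337/473) = 13*sqrt(3377254529)/473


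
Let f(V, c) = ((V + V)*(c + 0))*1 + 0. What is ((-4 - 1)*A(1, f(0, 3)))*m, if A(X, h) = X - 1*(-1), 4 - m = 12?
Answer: 80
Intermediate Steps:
m = -8 (m = 4 - 1*12 = 4 - 12 = -8)
f(V, c) = 2*V*c (f(V, c) = ((2*V)*c)*1 + 0 = (2*V*c)*1 + 0 = 2*V*c + 0 = 2*V*c)
A(X, h) = 1 + X (A(X, h) = X + 1 = 1 + X)
((-4 - 1)*A(1, f(0, 3)))*m = ((-4 - 1)*(1 + 1))*(-8) = -5*2*(-8) = -10*(-8) = 80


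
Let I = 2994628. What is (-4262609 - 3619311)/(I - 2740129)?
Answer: -7881920/254499 ≈ -30.970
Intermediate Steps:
(-4262609 - 3619311)/(I - 2740129) = (-4262609 - 3619311)/(2994628 - 2740129) = -7881920/254499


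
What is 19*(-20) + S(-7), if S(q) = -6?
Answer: -386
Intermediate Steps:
19*(-20) + S(-7) = 19*(-20) - 6 = -380 - 6 = -386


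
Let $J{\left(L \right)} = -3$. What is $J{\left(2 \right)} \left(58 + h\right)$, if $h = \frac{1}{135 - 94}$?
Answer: $- \frac{7137}{41} \approx -174.07$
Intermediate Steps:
$h = \frac{1}{41} \approx 0.02439$
$J{\left(2 \right)} \left(58 + h\right) = - 3 \left(58 + \frac{1}{41}\right) = \left(-3\right) \frac{2379}{41} = - \frac{7137}{41}$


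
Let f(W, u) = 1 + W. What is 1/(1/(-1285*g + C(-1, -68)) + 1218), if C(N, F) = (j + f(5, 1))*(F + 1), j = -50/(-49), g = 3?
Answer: 211943/258146525 ≈ 0.00082102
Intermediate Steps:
j = 50/49 (j = -50*(-1/49) = 50/49 ≈ 1.0204)
C(N, F) = 344/49 + 344*F/49 (C(N, F) = (50/49 + (1 + 5))*(F + 1) = (50/49 + 6)*(1 + F) = 344*(1 + F)/49 = 344/49 + 344*F/49)
1/(1/(-1285*g + C(-1, -68)) + 1218) = 1/(1/(-1285*3 + (344/49 + (344/49)*(-68))) + 1218) = 1/(1/(-3855 + (344/49 - 23392/49)) + 1218) = 1/(1/(-3855 - 23048/49) + 1218) = 1/(1/(-211943/49) + 1218) = 1/(-49/211943 + 1218) = 1/(258146525/211943) = 211943/258146525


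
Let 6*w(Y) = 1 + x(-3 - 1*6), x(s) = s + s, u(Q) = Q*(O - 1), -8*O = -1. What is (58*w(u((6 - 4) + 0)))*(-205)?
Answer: 101065/3 ≈ 33688.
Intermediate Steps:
O = ⅛ (O = -⅛*(-1) = ⅛ ≈ 0.12500)
u(Q) = -7*Q/8 (u(Q) = Q*(⅛ - 1) = Q*(-7/8) = -7*Q/8)
x(s) = 2*s
w(Y) = -17/6 (w(Y) = (1 + 2*(-3 - 1*6))/6 = (1 + 2*(-3 - 6))/6 = (1 + 2*(-9))/6 = (1 - 18)/6 = (⅙)*(-17) = -17/6)
(58*w(u((6 - 4) + 0)))*(-205) = (58*(-17/6))*(-205) = -493/3*(-205) = 101065/3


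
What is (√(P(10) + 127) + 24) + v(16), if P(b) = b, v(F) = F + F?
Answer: 56 + √137 ≈ 67.705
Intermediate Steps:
v(F) = 2*F
(√(P(10) + 127) + 24) + v(16) = (√(10 + 127) + 24) + 2*16 = (√137 + 24) + 32 = (24 + √137) + 32 = 56 + √137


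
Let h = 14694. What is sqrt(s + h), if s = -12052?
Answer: sqrt(2642) ≈ 51.400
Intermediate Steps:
sqrt(s + h) = sqrt(-12052 + 14694) = sqrt(2642)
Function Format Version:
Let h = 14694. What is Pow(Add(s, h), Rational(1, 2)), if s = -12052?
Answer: Pow(2642, Rational(1, 2)) ≈ 51.400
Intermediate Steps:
Pow(Add(s, h), Rational(1, 2)) = Pow(Add(-12052, 14694), Rational(1, 2)) = Pow(2642, Rational(1, 2))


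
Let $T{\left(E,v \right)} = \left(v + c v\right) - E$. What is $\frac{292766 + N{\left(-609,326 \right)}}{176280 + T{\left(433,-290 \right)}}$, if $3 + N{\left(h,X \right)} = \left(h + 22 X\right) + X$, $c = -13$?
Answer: $\frac{299652}{179327} \approx 1.671$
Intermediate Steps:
$T{\left(E,v \right)} = - E - 12 v$ ($T{\left(E,v \right)} = \left(v - 13 v\right) - E = - 12 v - E = - E - 12 v$)
$N{\left(h,X \right)} = -3 + h + 23 X$ ($N{\left(h,X \right)} = -3 + \left(\left(h + 22 X\right) + X\right) = -3 + \left(h + 23 X\right) = -3 + h + 23 X$)
$\frac{292766 + N{\left(-609,326 \right)}}{176280 + T{\left(433,-290 \right)}} = \frac{292766 - -6886}{176280 - -3047} = \frac{292766 - -6886}{176280 + \left(-433 + 3480\right)} = \frac{292766 + 6886}{176280 + 3047} = \frac{299652}{179327}$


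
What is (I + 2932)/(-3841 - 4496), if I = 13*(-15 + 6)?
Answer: -2815/8337 ≈ -0.33765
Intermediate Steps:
I = -117 (I = 13*(-9) = -117)
(I + 2932)/(-3841 - 4496) = (-117 + 2932)/(-3841 - 4496) = 2815/(-8337) = 2815*(-1/8337) = -2815/8337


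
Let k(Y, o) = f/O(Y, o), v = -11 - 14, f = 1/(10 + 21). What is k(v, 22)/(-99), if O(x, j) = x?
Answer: 1/76725 ≈ 1.3034e-5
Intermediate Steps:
f = 1/31 ≈ 0.032258
v = -25
k(Y, o) = 1/(31*Y)
k(v, 22)/(-99) = ((1/31)/(-25))/(-99) = ((1/31)*(-1/25))*(-1/99) = -1/775*(-1/99) = 1/76725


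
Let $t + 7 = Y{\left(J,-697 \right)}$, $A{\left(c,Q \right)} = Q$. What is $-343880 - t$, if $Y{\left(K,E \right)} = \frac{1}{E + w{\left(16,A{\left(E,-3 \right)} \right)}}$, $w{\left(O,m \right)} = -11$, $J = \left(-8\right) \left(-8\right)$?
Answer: $- \frac{243462083}{708} \approx -3.4387 \cdot 10^{5}$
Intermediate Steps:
$J = 64$
$Y{\left(K,E \right)} = \frac{1}{-11 + E}$ ($Y{\left(K,E \right)} = \frac{1}{E - 11} = \frac{1}{-11 + E}$)
$t = - \frac{4957}{708}$ ($t = -7 + \frac{1}{-11 - 697} = -7 + \frac{1}{-708} = -7 - \frac{1}{708} = - \frac{4957}{708} \approx -7.0014$)
$-343880 - t = -343880 - - \frac{4957}{708} = -343880 + \frac{4957}{708} = - \frac{243462083}{708}$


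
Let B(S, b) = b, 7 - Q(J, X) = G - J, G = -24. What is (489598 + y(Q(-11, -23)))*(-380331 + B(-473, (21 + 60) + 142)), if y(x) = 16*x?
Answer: -186221751144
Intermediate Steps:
Q(J, X) = 31 + J (Q(J, X) = 7 - (-24 - J) = 7 + (24 + J) = 31 + J)
(489598 + y(Q(-11, -23)))*(-380331 + B(-473, (21 + 60) + 142)) = (489598 + 16*(31 - 11))*(-380331 + ((21 + 60) + 142)) = (489598 + 16*20)*(-380331 + (81 + 142)) = (489598 + 320)*(-380331 + 223) = 489918*(-380108) = -186221751144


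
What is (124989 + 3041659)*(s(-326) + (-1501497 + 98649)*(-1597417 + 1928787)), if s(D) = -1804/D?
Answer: -239944721282937421744/163 ≈ -1.4721e+18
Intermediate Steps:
(124989 + 3041659)*(s(-326) + (-1501497 + 98649)*(-1597417 + 1928787)) = (124989 + 3041659)*(-1804/(-326) + (-1501497 + 98649)*(-1597417 + 1928787)) = 3166648*(-1804*(-1/326) - 1402848*331370) = 3166648*(902/163 - 464861741760) = 3166648*(-75772463905978/163) = -239944721282937421744/163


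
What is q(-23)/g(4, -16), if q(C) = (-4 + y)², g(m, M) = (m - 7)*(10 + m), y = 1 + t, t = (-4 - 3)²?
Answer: -1058/21 ≈ -50.381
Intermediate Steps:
t = 49 (t = (-7)² = 49)
y = 50 (y = 1 + 49 = 50)
g(m, M) = (-7 + m)*(10 + m)
q(C) = 2116 (q(C) = (-4 + 50)² = 46² = 2116)
q(-23)/g(4, -16) = 2116/(-70 + 4² + 3*4) = 2116/(-70 + 16 + 12) = 2116/(-42) = 2116*(-1/42) = -1058/21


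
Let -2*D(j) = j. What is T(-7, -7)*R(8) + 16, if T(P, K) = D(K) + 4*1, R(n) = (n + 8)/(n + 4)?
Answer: 26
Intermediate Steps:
D(j) = -j/2
R(n) = (8 + n)/(4 + n)
T(P, K) = 4 - K/2 (T(P, K) = -K/2 + 4*1 = -K/2 + 4 = 4 - K/2)
T(-7, -7)*R(8) + 16 = (4 - 1/2*(-7))*((8 + 8)/(4 + 8)) + 16 = (4 + 7/2)*(16/12) + 16 = 15*((1/12)*16)/2 + 16 = (15/2)*(4/3) + 16 = 10 + 16 = 26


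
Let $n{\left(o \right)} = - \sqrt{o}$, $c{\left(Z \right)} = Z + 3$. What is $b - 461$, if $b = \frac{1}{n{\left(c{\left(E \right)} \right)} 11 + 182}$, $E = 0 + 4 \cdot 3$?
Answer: $- \frac{14433267}{31309} + \frac{11 \sqrt{15}}{31309} \approx -460.99$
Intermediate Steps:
$E = 12$ ($E = 0 + 12 = 12$)
$c{\left(Z \right)} = 3 + Z$
$b = \frac{1}{182 - 11 \sqrt{15}}$ ($b = \frac{1}{- \sqrt{3 + 12} \cdot 11 + 182} = \frac{1}{- \sqrt{15} \cdot 11 + 182} = \frac{1}{- 11 \sqrt{15} + 182} = \frac{1}{182 - 11 \sqrt{15}} \approx 0.0071737$)
$b - 461 = \left(\frac{182}{31309} + \frac{11 \sqrt{15}}{31309}\right) - 461 = - \frac{14433267}{31309} + \frac{11 \sqrt{15}}{31309}$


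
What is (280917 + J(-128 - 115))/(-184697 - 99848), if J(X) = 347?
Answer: -281264/284545 ≈ -0.98847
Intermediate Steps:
(280917 + J(-128 - 115))/(-184697 - 99848) = (280917 + 347)/(-184697 - 99848) = 281264/(-284545) = 281264*(-1/284545) = -281264/284545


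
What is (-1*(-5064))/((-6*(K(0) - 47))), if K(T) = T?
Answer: 844/47 ≈ 17.957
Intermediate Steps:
(-1*(-5064))/((-6*(K(0) - 47))) = (-1*(-5064))/((-6*(0 - 47))) = 5064/((-6*(-47))) = 5064/282 = 5064*(1/282) = 844/47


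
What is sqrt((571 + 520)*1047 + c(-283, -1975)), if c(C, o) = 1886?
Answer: sqrt(1144163) ≈ 1069.7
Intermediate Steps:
sqrt((571 + 520)*1047 + c(-283, -1975)) = sqrt((571 + 520)*1047 + 1886) = sqrt(1091*1047 + 1886) = sqrt(1142277 + 1886) = sqrt(1144163)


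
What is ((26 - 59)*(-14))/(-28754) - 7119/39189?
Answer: -3375834/17073341 ≈ -0.19773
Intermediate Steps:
((26 - 59)*(-14))/(-28754) - 7119/39189 = -33*(-14)*(-1/28754) - 7119*1/39189 = 462*(-1/28754) - 2373/13063 = -21/1307 - 2373/13063 = -3375834/17073341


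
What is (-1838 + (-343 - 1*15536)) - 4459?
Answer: -22176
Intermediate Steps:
(-1838 + (-343 - 1*15536)) - 4459 = (-1838 + (-343 - 15536)) - 4459 = (-1838 - 15879) - 4459 = -17717 - 4459 = -22176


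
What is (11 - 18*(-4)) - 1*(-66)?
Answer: 149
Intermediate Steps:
(11 - 18*(-4)) - 1*(-66) = (11 + 72) + 66 = 83 + 66 = 149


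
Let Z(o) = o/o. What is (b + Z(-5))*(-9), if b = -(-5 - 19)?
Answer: -225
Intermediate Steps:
b = 24 (b = -1*(-24) = 24)
Z(o) = 1
(b + Z(-5))*(-9) = (24 + 1)*(-9) = 25*(-9) = -225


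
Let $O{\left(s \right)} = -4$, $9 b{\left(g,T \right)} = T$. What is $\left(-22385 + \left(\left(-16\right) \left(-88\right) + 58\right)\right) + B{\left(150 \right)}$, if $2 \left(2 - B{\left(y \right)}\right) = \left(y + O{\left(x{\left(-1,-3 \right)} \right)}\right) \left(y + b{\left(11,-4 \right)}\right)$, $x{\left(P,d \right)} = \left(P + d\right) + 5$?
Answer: $- \frac{286511}{9} \approx -31835.0$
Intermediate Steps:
$b{\left(g,T \right)} = \frac{T}{9}$
$x{\left(P,d \right)} = 5 + P + d$
$B{\left(y \right)} = 2 - \frac{\left(-4 + y\right) \left(- \frac{4}{9} + y\right)}{2}$ ($B{\left(y \right)} = 2 - \frac{\left(y - 4\right) \left(y + \frac{1}{9} \left(-4\right)\right)}{2} = 2 - \frac{\left(-4 + y\right) \left(y - \frac{4}{9}\right)}{2} = 2 - \frac{\left(-4 + y\right) \left(- \frac{4}{9} + y\right)}{2}$)
$\left(-22385 + \left(\left(-16\right) \left(-88\right) + 58\right)\right) + B{\left(150 \right)} = \left(-22385 + \left(\left(-16\right) \left(-88\right) + 58\right)\right) + \left(\frac{10}{9} - \frac{150^{2}}{2} + \frac{20}{9} \cdot 150\right) = \left(-22385 + \left(1408 + 58\right)\right) + \left(\frac{10}{9} - 11250 + \frac{1000}{3}\right) = \left(-22385 + 1466\right) + \left(\frac{10}{9} - 11250 + \frac{1000}{3}\right) = -20919 - \frac{98240}{9} = - \frac{286511}{9}$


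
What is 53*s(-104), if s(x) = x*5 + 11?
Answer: -26977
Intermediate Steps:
s(x) = 11 + 5*x (s(x) = 5*x + 11 = 11 + 5*x)
53*s(-104) = 53*(11 + 5*(-104)) = 53*(11 - 520) = 53*(-509) = -26977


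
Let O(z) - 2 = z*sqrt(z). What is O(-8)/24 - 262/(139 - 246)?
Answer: 3251/1284 - 2*I*sqrt(2)/3 ≈ 2.5319 - 0.94281*I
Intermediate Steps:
O(z) = 2 + z**(3/2) (O(z) = 2 + z*sqrt(z) = 2 + z**(3/2))
O(-8)/24 - 262/(139 - 246) = (2 + (-8)**(3/2))/24 - 262/(139 - 246) = (2 - 16*I*sqrt(2))*(1/24) - 262/(-107) = (1/12 - 2*I*sqrt(2)/3) - 262*(-1/107) = (1/12 - 2*I*sqrt(2)/3) + 262/107 = 3251/1284 - 2*I*sqrt(2)/3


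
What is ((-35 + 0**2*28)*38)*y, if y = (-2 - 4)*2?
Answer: 15960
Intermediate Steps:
y = -12 (y = -6*2 = -12)
((-35 + 0**2*28)*38)*y = ((-35 + 0**2*28)*38)*(-12) = ((-35 + 0*28)*38)*(-12) = ((-35 + 0)*38)*(-12) = -35*38*(-12) = -1330*(-12) = 15960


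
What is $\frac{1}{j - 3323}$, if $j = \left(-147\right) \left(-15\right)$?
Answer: $- \frac{1}{1118} \approx -0.00089445$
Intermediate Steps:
$j = 2205$
$\frac{1}{j - 3323} = \frac{1}{2205 - 3323} = \frac{1}{-1118} = - \frac{1}{1118}$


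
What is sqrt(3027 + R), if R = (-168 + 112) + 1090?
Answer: sqrt(4061) ≈ 63.726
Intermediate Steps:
R = 1034 (R = -56 + 1090 = 1034)
sqrt(3027 + R) = sqrt(3027 + 1034) = sqrt(4061)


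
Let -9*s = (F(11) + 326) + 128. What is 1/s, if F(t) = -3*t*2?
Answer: -9/388 ≈ -0.023196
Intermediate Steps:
F(t) = -6*t
s = -388/9 (s = -((-6*11 + 326) + 128)/9 = -((-66 + 326) + 128)/9 = -(260 + 128)/9 = -⅑*388 = -388/9 ≈ -43.111)
1/s = 1/(-388/9) = -9/388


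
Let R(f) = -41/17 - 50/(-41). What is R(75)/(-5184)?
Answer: 277/1204416 ≈ 0.00022999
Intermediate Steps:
R(f) = -831/697 (R(f) = -41*1/17 - 50*(-1/41) = -41/17 + 50/41 = -831/697)
R(75)/(-5184) = -831/697/(-5184) = -831/697*(-1/5184) = 277/1204416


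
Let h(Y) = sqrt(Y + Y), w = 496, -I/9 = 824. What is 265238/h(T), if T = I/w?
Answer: -265238*I*sqrt(3193)/309 ≈ -48504.0*I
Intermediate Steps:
I = -7416 (I = -9*824 = -7416)
T = -927/62 (T = -7416/496 = -7416*1/496 = -927/62 ≈ -14.952)
h(Y) = sqrt(2)*sqrt(Y) (h(Y) = sqrt(2*Y) = sqrt(2)*sqrt(Y))
265238/h(T) = 265238/((sqrt(2)*sqrt(-927/62))) = 265238/((sqrt(2)*(3*I*sqrt(6386)/62))) = 265238/((3*I*sqrt(3193)/31)) = 265238*(-I*sqrt(3193)/309) = -265238*I*sqrt(3193)/309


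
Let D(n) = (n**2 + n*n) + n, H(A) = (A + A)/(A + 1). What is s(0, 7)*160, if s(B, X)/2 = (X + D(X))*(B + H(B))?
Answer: 0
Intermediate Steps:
H(A) = 2*A/(1 + A) (H(A) = (2*A)/(1 + A) = 2*A/(1 + A))
D(n) = n + 2*n**2 (D(n) = (n**2 + n**2) + n = 2*n**2 + n = n + 2*n**2)
s(B, X) = 2*(B + 2*B/(1 + B))*(X + X*(1 + 2*X)) (s(B, X) = 2*((X + X*(1 + 2*X))*(B + 2*B/(1 + B))) = 2*((B + 2*B/(1 + B))*(X + X*(1 + 2*X))) = 2*(B + 2*B/(1 + B))*(X + X*(1 + 2*X)))
s(0, 7)*160 = (4*0*7*(3 + 0 + 3*7 + 0*7)/(1 + 0))*160 = (4*0*7*(3 + 0 + 21 + 0)/1)*160 = (4*0*7*1*24)*160 = 0*160 = 0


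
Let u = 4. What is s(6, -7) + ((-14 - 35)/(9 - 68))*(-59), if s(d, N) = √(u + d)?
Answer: -49 + √10 ≈ -45.838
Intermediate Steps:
s(d, N) = √(4 + d)
s(6, -7) + ((-14 - 35)/(9 - 68))*(-59) = √(4 + 6) + ((-14 - 35)/(9 - 68))*(-59) = √10 - 49/(-59)*(-59) = √10 - 49*(-1/59)*(-59) = √10 + (49/59)*(-59) = √10 - 49 = -49 + √10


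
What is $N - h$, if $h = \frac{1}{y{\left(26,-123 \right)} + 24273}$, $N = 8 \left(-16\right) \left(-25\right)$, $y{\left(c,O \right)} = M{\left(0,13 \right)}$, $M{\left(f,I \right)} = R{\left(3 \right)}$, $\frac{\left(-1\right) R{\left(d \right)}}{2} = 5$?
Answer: $\frac{77641599}{24263} \approx 3200.0$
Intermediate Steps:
$R{\left(d \right)} = -10$ ($R{\left(d \right)} = \left(-2\right) 5 = -10$)
$M{\left(f,I \right)} = -10$
$y{\left(c,O \right)} = -10$
$N = 3200$ ($N = \left(-128\right) \left(-25\right) = 3200$)
$h = \frac{1}{24263}$ ($h = \frac{1}{-10 + 24273} = \frac{1}{24263} \approx 4.1215 \cdot 10^{-5}$)
$N - h = 3200 - \frac{1}{24263} = \frac{77641599}{24263}$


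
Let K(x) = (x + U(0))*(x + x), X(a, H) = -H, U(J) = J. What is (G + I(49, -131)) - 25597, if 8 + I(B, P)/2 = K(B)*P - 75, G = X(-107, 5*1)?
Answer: -1283892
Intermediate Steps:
K(x) = 2*x² (K(x) = (x + 0)*(x + x) = x*(2*x) = 2*x²)
G = -5 ≈ -5.0000
I(B, P) = -166 + 4*P*B² (I(B, P) = -16 + 2*((2*B²)*P - 75) = -16 + 2*(2*P*B² - 75) = -16 + 2*(-75 + 2*P*B²) = -16 + (-150 + 4*P*B²) = -166 + 4*P*B²)
(G + I(49, -131)) - 25597 = (-5 + (-166 + 4*(-131)*49²)) - 25597 = (-5 + (-166 + 4*(-131)*2401)) - 25597 = (-5 + (-166 - 1258124)) - 25597 = (-5 - 1258290) - 25597 = -1258295 - 25597 = -1283892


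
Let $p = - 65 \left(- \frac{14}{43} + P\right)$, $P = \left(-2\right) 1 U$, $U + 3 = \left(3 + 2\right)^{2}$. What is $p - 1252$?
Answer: $\frac{70054}{43} \approx 1629.2$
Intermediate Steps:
$U = 22$ ($U = -3 + \left(3 + 2\right)^{2} = -3 + 5^{2} = -3 + 25 = 22$)
$P = -44$ ($P = \left(-2\right) 1 \cdot 22 = \left(-2\right) 22 = -44$)
$p = \frac{123890}{43}$ ($p = - 65 \left(- \frac{14}{43} - 44\right) = \left(-65\right) \left(- \frac{1906}{43}\right) = \frac{123890}{43} \approx 2881.2$)
$p - 1252 = \frac{123890}{43} - 1252 = \frac{70054}{43}$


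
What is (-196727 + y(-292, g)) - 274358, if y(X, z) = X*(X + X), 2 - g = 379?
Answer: -300557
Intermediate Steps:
g = -377 (g = 2 - 1*379 = 2 - 379 = -377)
y(X, z) = 2*X**2 (y(X, z) = X*(2*X) = 2*X**2)
(-196727 + y(-292, g)) - 274358 = (-196727 + 2*(-292)**2) - 274358 = (-196727 + 2*85264) - 274358 = (-196727 + 170528) - 274358 = -26199 - 274358 = -300557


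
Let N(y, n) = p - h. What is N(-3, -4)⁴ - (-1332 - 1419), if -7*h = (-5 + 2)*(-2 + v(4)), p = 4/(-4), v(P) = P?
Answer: 6633712/2401 ≈ 2762.9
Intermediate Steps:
p = -1 (p = 4*(-¼) = -1)
h = 6/7 (h = -(-5 + 2)*(-2 + 4)/7 = -(-3)*2/7 = -⅐*(-6) = 6/7 ≈ 0.85714)
N(y, n) = -13/7 (N(y, n) = -1 - 1*6/7 = -1 - 6/7 = -13/7)
N(-3, -4)⁴ - (-1332 - 1419) = (-13/7)⁴ - (-1332 - 1419) = 28561/2401 - 1*(-2751) = 28561/2401 + 2751 = 6633712/2401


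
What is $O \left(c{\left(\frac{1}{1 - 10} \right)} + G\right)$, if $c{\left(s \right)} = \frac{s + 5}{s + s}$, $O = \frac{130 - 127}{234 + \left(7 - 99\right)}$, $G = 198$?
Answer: $\frac{264}{71} \approx 3.7183$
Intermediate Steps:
$O = \frac{3}{142}$ ($O = \frac{3}{234 - 92} = \frac{3}{142} \approx 0.021127$)
$c{\left(s \right)} = \frac{5 + s}{2 s}$
$O \left(c{\left(\frac{1}{1 - 10} \right)} + G\right) = \frac{3 \left(\frac{5 + \frac{1}{1 - 10}}{2 \frac{1}{1 - 10}} + 198\right)}{142} = \frac{3 \left(\frac{5 + \frac{1}{-9}}{2 \frac{1}{-9}} + 198\right)}{142} = \frac{3 \left(\frac{5 - \frac{1}{9}}{2 \left(- \frac{1}{9}\right)} + 198\right)}{142} = \frac{3 \left(\frac{1}{2} \left(-9\right) \frac{44}{9} + 198\right)}{142} = \frac{3 \left(-22 + 198\right)}{142} = \frac{3}{142} \cdot 176 = \frac{264}{71}$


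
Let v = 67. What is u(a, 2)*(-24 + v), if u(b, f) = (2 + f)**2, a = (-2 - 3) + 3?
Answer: 688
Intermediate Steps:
a = -2 (a = -5 + 3 = -2)
u(a, 2)*(-24 + v) = (2 + 2)**2*(-24 + 67) = 4**2*43 = 16*43 = 688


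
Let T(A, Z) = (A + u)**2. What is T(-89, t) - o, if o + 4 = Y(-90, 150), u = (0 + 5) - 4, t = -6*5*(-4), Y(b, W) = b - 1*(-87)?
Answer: 7751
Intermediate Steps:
Y(b, W) = 87 + b (Y(b, W) = b + 87 = 87 + b)
t = 120 (t = -30*(-4) = 120)
u = 1 (u = 5 - 4 = 1)
T(A, Z) = (1 + A)**2 (T(A, Z) = (A + 1)**2 = (1 + A)**2)
o = -7 (o = -4 + (87 - 90) = -4 - 3 = -7)
T(-89, t) - o = (1 - 89)**2 - 1*(-7) = (-88)**2 + 7 = 7744 + 7 = 7751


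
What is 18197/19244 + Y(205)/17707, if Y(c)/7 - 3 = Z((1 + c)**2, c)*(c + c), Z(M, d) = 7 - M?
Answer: -2343042931717/340753508 ≈ -6876.1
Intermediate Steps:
Y(c) = 21 + 14*c*(7 - (1 + c)**2) (Y(c) = 21 + 7*((7 - (1 + c)**2)*(c + c)) = 21 + 7*((7 - (1 + c)**2)*(2*c)) = 21 + 7*(2*c*(7 - (1 + c)**2)) = 21 + 14*c*(7 - (1 + c)**2))
18197/19244 + Y(205)/17707 = 18197/19244 + (21 - 14*205*(-7 + (1 + 205)**2))/17707 = 18197*(1/19244) + (21 - 14*205*(-7 + 206**2))*(1/17707) = 18197/19244 + (21 - 14*205*(-7 + 42436))*(1/17707) = 18197/19244 + (21 - 14*205*42429)*(1/17707) = 18197/19244 + (21 - 121771230)*(1/17707) = 18197/19244 - 121771209*1/17707 = 18197/19244 - 121771209/17707 = -2343042931717/340753508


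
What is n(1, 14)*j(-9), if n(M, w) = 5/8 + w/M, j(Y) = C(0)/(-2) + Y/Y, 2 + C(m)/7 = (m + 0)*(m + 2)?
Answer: 117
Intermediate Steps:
C(m) = -14 + 7*m*(2 + m) (C(m) = -14 + 7*((m + 0)*(m + 2)) = -14 + 7*(m*(2 + m)) = -14 + 7*m*(2 + m))
j(Y) = 8 (j(Y) = (-14 + 7*0² + 14*0)/(-2) + Y/Y = (-14 + 7*0 + 0)*(-½) + 1 = (-14 + 0 + 0)*(-½) + 1 = -14*(-½) + 1 = 7 + 1 = 8)
n(M, w) = 5/8 + w/M (n(M, w) = 5*(⅛) + w/M = 5/8 + w/M)
n(1, 14)*j(-9) = (5/8 + 14/1)*8 = (5/8 + 14*1)*8 = (5/8 + 14)*8 = (117/8)*8 = 117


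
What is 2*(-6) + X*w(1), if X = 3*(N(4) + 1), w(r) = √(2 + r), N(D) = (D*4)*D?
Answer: -12 + 195*√3 ≈ 325.75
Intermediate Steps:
N(D) = 4*D² (N(D) = (4*D)*D = 4*D²)
X = 195 (X = 3*(4*4² + 1) = 3*(4*16 + 1) = 3*(64 + 1) = 3*65 = 195)
2*(-6) + X*w(1) = 2*(-6) + 195*√(2 + 1) = -12 + 195*√3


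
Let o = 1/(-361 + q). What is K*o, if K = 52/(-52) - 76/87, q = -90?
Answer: 163/39237 ≈ 0.0041542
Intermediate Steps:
o = -1/451 (o = 1/(-361 - 90) = 1/(-451) = -1/451 ≈ -0.0022173)
K = -163/87 (K = 52*(-1/52) - 76*1/87 = -1 - 76/87 = -163/87 ≈ -1.8736)
K*o = -163/87*(-1/451) = 163/39237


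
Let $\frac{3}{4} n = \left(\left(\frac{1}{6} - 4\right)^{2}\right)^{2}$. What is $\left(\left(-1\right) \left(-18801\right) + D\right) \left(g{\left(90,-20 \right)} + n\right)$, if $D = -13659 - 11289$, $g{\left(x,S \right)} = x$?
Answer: $- \frac{250880243}{108} \approx -2.323 \cdot 10^{6}$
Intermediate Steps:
$D = -24948$ ($D = -13659 - 11289 = -24948$)
$n = \frac{279841}{972}$ ($n = \frac{4 \left(\left(\frac{1}{6} - 4\right)^{2}\right)^{2}}{3} = \frac{4 \left(\left(- \frac{23}{6}\right)^{2}\right)^{2}}{3} = \frac{4 \left(\frac{529}{36}\right)^{2}}{3} = \frac{4}{3} \cdot \frac{279841}{1296} = \frac{279841}{972} \approx 287.9$)
$\left(\left(-1\right) \left(-18801\right) + D\right) \left(g{\left(90,-20 \right)} + n\right) = \left(\left(-1\right) \left(-18801\right) - 24948\right) \left(90 + \frac{279841}{972}\right) = \left(18801 - 24948\right) \frac{367321}{972} = \left(-6147\right) \frac{367321}{972} = - \frac{250880243}{108}$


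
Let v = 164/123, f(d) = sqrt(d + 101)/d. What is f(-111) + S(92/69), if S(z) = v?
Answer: 4/3 - I*sqrt(10)/111 ≈ 1.3333 - 0.028489*I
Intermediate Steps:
f(d) = sqrt(101 + d)/d
v = 4/3 (v = 164*(1/123) = 4/3 ≈ 1.3333)
S(z) = 4/3
f(-111) + S(92/69) = sqrt(101 - 111)/(-111) + 4/3 = -I*sqrt(10)/111 + 4/3 = 4/3 - I*sqrt(10)/111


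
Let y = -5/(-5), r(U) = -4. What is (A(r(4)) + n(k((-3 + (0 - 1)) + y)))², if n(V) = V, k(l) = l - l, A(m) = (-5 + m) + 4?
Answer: 25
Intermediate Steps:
y = 1 (y = -5*(-⅕) = 1)
A(m) = -1 + m
k(l) = 0
(A(r(4)) + n(k((-3 + (0 - 1)) + y)))² = ((-1 - 4) + 0)² = (-5 + 0)² = (-5)² = 25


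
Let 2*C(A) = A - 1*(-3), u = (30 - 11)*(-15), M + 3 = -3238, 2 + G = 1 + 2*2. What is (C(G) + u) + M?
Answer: -3523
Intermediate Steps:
G = 3 (G = -2 + (1 + 2*2) = -2 + (1 + 4) = -2 + 5 = 3)
M = -3241 (M = -3 - 3238 = -3241)
u = -285 (u = 19*(-15) = -285)
C(A) = 3/2 + A/2 (C(A) = (A - 1*(-3))/2 = (A + 3)/2 = (3 + A)/2 = 3/2 + A/2)
(C(G) + u) + M = ((3/2 + (½)*3) - 285) - 3241 = ((3/2 + 3/2) - 285) - 3241 = (3 - 285) - 3241 = -282 - 3241 = -3523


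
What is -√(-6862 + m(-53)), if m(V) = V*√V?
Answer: -√(-6862 - 53*I*√53) ≈ -2.328 + 82.87*I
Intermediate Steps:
m(V) = V^(3/2)
-√(-6862 + m(-53)) = -√(-6862 + (-53)^(3/2)) = -√(-6862 - 53*I*√53)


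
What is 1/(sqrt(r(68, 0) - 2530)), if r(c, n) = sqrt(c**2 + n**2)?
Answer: -I*sqrt(2462)/2462 ≈ -0.020154*I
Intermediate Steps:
1/(sqrt(r(68, 0) - 2530)) = 1/(sqrt(sqrt(68**2 + 0**2) - 2530)) = 1/(sqrt(sqrt(4624 + 0) - 2530)) = 1/(sqrt(sqrt(4624) - 2530)) = 1/(sqrt(68 - 2530)) = 1/(sqrt(-2462)) = 1/(I*sqrt(2462)) = -I*sqrt(2462)/2462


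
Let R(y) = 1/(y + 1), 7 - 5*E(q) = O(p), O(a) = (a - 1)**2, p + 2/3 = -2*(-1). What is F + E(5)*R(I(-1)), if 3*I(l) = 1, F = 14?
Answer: 451/30 ≈ 15.033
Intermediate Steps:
p = 4/3 (p = -2/3 - 2*(-1) = -2/3 + 2 = 4/3 ≈ 1.3333)
O(a) = (-1 + a)**2
I(l) = 1/3 (I(l) = (1/3)*1 = 1/3)
E(q) = 62/45 (E(q) = 7/5 - (-1 + 4/3)**2/5 = 7/5 - (1/3)**2/5 = 7/5 - 1/5*1/9 = 7/5 - 1/45 = 62/45)
R(y) = 1/(1 + y)
F + E(5)*R(I(-1)) = 14 + 62/(45*(1 + 1/3)) = 14 + 62/(45*(4/3)) = 14 + (62/45)*(3/4) = 14 + 31/30 = 451/30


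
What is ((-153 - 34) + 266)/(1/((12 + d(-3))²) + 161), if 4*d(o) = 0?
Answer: 11376/23185 ≈ 0.49066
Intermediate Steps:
d(o) = 0 (d(o) = (¼)*0 = 0)
((-153 - 34) + 266)/(1/((12 + d(-3))²) + 161) = ((-153 - 34) + 266)/(1/((12 + 0)²) + 161) = (-187 + 266)/(1/(12²) + 161) = 79/(1/144 + 161) = 79/(23185/144) = 79*(144/23185) = 11376/23185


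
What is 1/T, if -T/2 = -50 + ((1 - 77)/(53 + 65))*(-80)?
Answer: -59/180 ≈ -0.32778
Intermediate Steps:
T = -180/59 (T = -2*(-50 + ((1 - 77)/(53 + 65))*(-80)) = -2*(-50 - 76/118*(-80)) = -2*(-50 - 76*1/118*(-80)) = -2*(-50 - 38/59*(-80)) = -2*(-50 + 3040/59) = -2*90/59 = -180/59 ≈ -3.0508)
1/T = 1/(-180/59) = -59/180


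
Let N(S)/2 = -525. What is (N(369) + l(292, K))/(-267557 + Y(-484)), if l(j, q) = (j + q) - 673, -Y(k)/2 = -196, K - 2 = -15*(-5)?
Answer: 1354/267165 ≈ 0.0050680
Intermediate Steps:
K = 77 (K = 2 - 15*(-5) = 2 + 75 = 77)
N(S) = -1050 (N(S) = 2*(-525) = -1050)
Y(k) = 392 (Y(k) = -2*(-196) = 392)
l(j, q) = -673 + j + q
(N(369) + l(292, K))/(-267557 + Y(-484)) = (-1050 + (-673 + 292 + 77))/(-267557 + 392) = (-1050 - 304)/(-267165) = -1354*(-1/267165) = 1354/267165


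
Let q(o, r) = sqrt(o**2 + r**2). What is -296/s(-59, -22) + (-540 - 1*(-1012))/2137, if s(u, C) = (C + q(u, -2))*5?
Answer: -6833784/32065685 - 296*sqrt(3485)/15005 ≈ -1.3777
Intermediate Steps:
s(u, C) = 5*C + 5*sqrt(4 + u**2) (s(u, C) = (C + sqrt(u**2 + (-2)**2))*5 = (C + sqrt(u**2 + 4))*5 = (C + sqrt(4 + u**2))*5 = 5*C + 5*sqrt(4 + u**2))
-296/s(-59, -22) + (-540 - 1*(-1012))/2137 = -296/(5*(-22) + 5*sqrt(4 + (-59)**2)) + (-540 - 1*(-1012))/2137 = -296/(-110 + 5*sqrt(4 + 3481)) + (-540 + 1012)*(1/2137) = -296/(-110 + 5*sqrt(3485)) + 472*(1/2137) = -296/(-110 + 5*sqrt(3485)) + 472/2137 = 472/2137 - 296/(-110 + 5*sqrt(3485))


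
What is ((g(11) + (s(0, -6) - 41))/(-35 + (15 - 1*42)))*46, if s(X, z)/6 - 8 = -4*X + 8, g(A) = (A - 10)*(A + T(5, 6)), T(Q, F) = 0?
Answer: -1518/31 ≈ -48.968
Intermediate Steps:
g(A) = A*(-10 + A) (g(A) = (A - 10)*(A + 0) = (-10 + A)*A = A*(-10 + A))
s(X, z) = 96 - 24*X (s(X, z) = 48 + 6*(-4*X + 8) = 48 + 6*(8 - 4*X) = 48 + (48 - 24*X) = 96 - 24*X)
((g(11) + (s(0, -6) - 41))/(-35 + (15 - 1*42)))*46 = ((11*(-10 + 11) + ((96 - 24*0) - 41))/(-35 + (15 - 1*42)))*46 = ((11*1 + ((96 + 0) - 41))/(-35 + (15 - 42)))*46 = ((11 + (96 - 41))/(-35 - 27))*46 = ((11 + 55)/(-62))*46 = (66*(-1/62))*46 = -33/31*46 = -1518/31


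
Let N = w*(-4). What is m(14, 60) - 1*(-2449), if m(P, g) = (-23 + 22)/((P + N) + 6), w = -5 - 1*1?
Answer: 107755/44 ≈ 2449.0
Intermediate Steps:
w = -6 (w = -5 - 1 = -6)
N = 24 (N = -6*(-4) = 24)
m(P, g) = -1/(30 + P) (m(P, g) = (-23 + 22)/((P + 24) + 6) = -1/((24 + P) + 6) = -1/(30 + P))
m(14, 60) - 1*(-2449) = -1/(30 + 14) - 1*(-2449) = -1/44 + 2449 = 107755/44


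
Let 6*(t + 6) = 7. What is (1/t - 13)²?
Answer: 146689/841 ≈ 174.42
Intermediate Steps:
t = -29/6 (t = -6 + (⅙)*7 = -6 + 7/6 = -29/6 ≈ -4.8333)
(1/t - 13)² = (1/(-29/6) - 13)² = (-6/29 - 13)² = (-383/29)² = 146689/841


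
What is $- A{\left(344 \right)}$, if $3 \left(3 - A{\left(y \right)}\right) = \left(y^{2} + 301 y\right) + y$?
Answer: $\frac{222215}{3} \approx 74072.0$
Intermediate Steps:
$A{\left(y \right)} = 3 - \frac{302 y}{3} - \frac{y^{2}}{3}$ ($A{\left(y \right)} = 3 - \frac{\left(y^{2} + 301 y\right) + y}{3} = 3 - \frac{y^{2} + 302 y}{3} = 3 - \left(\frac{y^{2}}{3} + \frac{302 y}{3}\right) = 3 - \frac{302 y}{3} - \frac{y^{2}}{3}$)
$- A{\left(344 \right)} = - (3 - \frac{103888}{3} - \frac{344^{2}}{3}) = - (3 - \frac{103888}{3} - \frac{118336}{3}) = \left(-1\right) \left(- \frac{222215}{3}\right) = \frac{222215}{3}$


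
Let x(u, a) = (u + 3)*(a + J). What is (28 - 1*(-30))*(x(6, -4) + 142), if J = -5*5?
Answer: -6902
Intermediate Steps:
J = -25
x(u, a) = (-25 + a)*(3 + u) (x(u, a) = (u + 3)*(a - 25) = (3 + u)*(-25 + a) = (-25 + a)*(3 + u))
(28 - 1*(-30))*(x(6, -4) + 142) = (28 - 1*(-30))*((-75 - 25*6 + 3*(-4) - 4*6) + 142) = (28 + 30)*((-75 - 150 - 12 - 24) + 142) = 58*(-261 + 142) = 58*(-119) = -6902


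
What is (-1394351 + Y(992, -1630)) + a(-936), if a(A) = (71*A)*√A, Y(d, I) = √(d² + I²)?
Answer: -1394351 + 298*√41 - 398736*I*√26 ≈ -1.3924e+6 - 2.0332e+6*I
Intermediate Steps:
Y(d, I) = √(I² + d²)
a(A) = 71*A^(3/2)
(-1394351 + Y(992, -1630)) + a(-936) = (-1394351 + √((-1630)² + 992²)) + 71*(-936)^(3/2) = (-1394351 + √(2656900 + 984064)) + 71*(-5616*I*√26) = (-1394351 + √3640964) - 398736*I*√26 = (-1394351 + 298*√41) - 398736*I*√26 = -1394351 + 298*√41 - 398736*I*√26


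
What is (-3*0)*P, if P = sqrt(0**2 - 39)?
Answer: 0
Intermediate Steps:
P = I*sqrt(39) (P = sqrt(0 - 39) = sqrt(-39) = I*sqrt(39) ≈ 6.245*I)
(-3*0)*P = (-3*0)*(I*sqrt(39)) = 0*(I*sqrt(39)) = 0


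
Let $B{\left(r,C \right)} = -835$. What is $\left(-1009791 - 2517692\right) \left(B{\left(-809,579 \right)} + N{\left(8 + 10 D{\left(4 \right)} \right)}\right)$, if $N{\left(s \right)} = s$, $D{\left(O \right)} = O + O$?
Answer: $2635029801$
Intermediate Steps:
$D{\left(O \right)} = 2 O$
$\left(-1009791 - 2517692\right) \left(B{\left(-809,579 \right)} + N{\left(8 + 10 D{\left(4 \right)} \right)}\right) = \left(-1009791 - 2517692\right) \left(-835 + \left(8 + 10 \cdot 2 \cdot 4\right)\right) = - 3527483 \left(-835 + \left(8 + 10 \cdot 8\right)\right) = - 3527483 \left(-835 + \left(8 + 80\right)\right) = - 3527483 \left(-835 + 88\right) = \left(-3527483\right) \left(-747\right) = 2635029801$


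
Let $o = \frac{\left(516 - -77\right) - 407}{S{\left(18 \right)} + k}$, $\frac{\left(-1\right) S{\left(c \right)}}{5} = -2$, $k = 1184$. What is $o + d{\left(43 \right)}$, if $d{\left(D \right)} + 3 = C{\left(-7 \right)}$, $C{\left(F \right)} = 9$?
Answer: $\frac{1225}{199} \approx 6.1558$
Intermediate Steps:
$S{\left(c \right)} = 10$ ($S{\left(c \right)} = \left(-5\right) \left(-2\right) = 10$)
$d{\left(D \right)} = 6$ ($d{\left(D \right)} = -3 + 9 = 6$)
$o = \frac{31}{199}$ ($o = \frac{\left(516 - -77\right) - 407}{10 + 1184} = \frac{\left(516 + 77\right) - 407}{1194} = \left(593 - 407\right) \frac{1}{1194} = 186 \cdot \frac{1}{1194} = \frac{31}{199} \approx 0.15578$)
$o + d{\left(43 \right)} = \frac{31}{199} + 6 = \frac{1225}{199}$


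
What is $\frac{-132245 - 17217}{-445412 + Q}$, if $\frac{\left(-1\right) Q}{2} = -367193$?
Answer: $- \frac{74731}{144487} \approx -0.51722$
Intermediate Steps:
$Q = 734386$ ($Q = \left(-2\right) \left(-367193\right) = 734386$)
$\frac{-132245 - 17217}{-445412 + Q} = \frac{-132245 - 17217}{-445412 + 734386} = - \frac{149462}{288974} = \left(-149462\right) \frac{1}{288974} = - \frac{74731}{144487}$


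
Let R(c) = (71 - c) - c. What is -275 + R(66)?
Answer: -336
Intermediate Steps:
R(c) = 71 - 2*c
-275 + R(66) = -275 + (71 - 2*66) = -275 + (71 - 132) = -275 - 61 = -336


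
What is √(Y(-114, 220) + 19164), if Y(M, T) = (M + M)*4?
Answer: 78*√3 ≈ 135.10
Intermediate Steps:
Y(M, T) = 8*M (Y(M, T) = (2*M)*4 = 8*M)
√(Y(-114, 220) + 19164) = √(8*(-114) + 19164) = √(-912 + 19164) = √18252 = 78*√3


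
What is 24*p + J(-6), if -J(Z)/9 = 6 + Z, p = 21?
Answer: 504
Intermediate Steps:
J(Z) = -54 - 9*Z (J(Z) = -9*(6 + Z) = -54 - 9*Z)
24*p + J(-6) = 24*21 + (-54 - 9*(-6)) = 504 + (-54 + 54) = 504 + 0 = 504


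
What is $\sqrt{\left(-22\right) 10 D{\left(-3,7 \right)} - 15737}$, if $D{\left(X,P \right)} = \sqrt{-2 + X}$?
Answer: $\sqrt{-15737 - 220 i \sqrt{5}} \approx 1.96 - 125.46 i$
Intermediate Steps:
$\sqrt{\left(-22\right) 10 D{\left(-3,7 \right)} - 15737} = \sqrt{\left(-22\right) 10 \sqrt{-2 - 3} - 15737} = \sqrt{- 220 \sqrt{-5} - 15737} = \sqrt{- 220 i \sqrt{5} - 15737} = \sqrt{-15737 - 220 i \sqrt{5}}$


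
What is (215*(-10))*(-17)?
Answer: 36550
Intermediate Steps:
(215*(-10))*(-17) = -2150*(-17) = 36550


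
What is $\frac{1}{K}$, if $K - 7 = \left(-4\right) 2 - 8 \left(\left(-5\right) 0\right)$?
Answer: $-1$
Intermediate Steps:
$K = -1$ ($K = 7 - \left(8 + 8 \left(\left(-5\right) 0\right)\right) = 7 - 8 = -1$)
$\frac{1}{K} = \frac{1}{-1} = -1$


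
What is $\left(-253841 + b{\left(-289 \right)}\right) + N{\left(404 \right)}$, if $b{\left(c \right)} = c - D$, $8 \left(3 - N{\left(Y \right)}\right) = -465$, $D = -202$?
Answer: $- \frac{2030935}{8} \approx -2.5387 \cdot 10^{5}$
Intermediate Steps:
$N{\left(Y \right)} = \frac{489}{8}$ ($N{\left(Y \right)} = 3 - - \frac{465}{8} = 3 + \frac{465}{8} = \frac{489}{8}$)
$b{\left(c \right)} = 202 + c$ ($b{\left(c \right)} = c - -202 = c + 202 = 202 + c$)
$\left(-253841 + b{\left(-289 \right)}\right) + N{\left(404 \right)} = \left(-253841 + \left(202 - 289\right)\right) + \frac{489}{8} = \left(-253841 - 87\right) + \frac{489}{8} = -253928 + \frac{489}{8} = - \frac{2030935}{8}$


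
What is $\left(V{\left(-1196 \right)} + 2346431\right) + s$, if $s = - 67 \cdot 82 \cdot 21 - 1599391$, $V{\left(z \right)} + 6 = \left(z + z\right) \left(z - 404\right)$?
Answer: $4458860$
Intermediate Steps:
$V{\left(z \right)} = -6 + 2 z \left(-404 + z\right)$ ($V{\left(z \right)} = -6 + \left(z + z\right) \left(z - 404\right) = -6 + 2 z \left(-404 + z\right)$)
$s = -1714765$ ($s = \left(-67\right) 1722 - 1599391 = -115374 - 1599391 = -1714765$)
$\left(V{\left(-1196 \right)} + 2346431\right) + s = \left(\left(-6 - -966368 + 2 \left(-1196\right)^{2}\right) + 2346431\right) - 1714765 = \left(\left(-6 + 966368 + 2 \cdot 1430416\right) + 2346431\right) - 1714765 = \left(\left(-6 + 966368 + 2860832\right) + 2346431\right) - 1714765 = \left(3827194 + 2346431\right) - 1714765 = 6173625 - 1714765 = 4458860$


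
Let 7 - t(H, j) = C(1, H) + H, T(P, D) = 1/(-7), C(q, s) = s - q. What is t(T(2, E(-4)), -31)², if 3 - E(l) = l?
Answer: 3364/49 ≈ 68.653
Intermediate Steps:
E(l) = 3 - l
T(P, D) = -⅐
t(H, j) = 8 - 2*H (t(H, j) = 7 - ((H - 1*1) + H) = 7 - ((H - 1) + H) = 7 - ((-1 + H) + H) = 7 - (-1 + 2*H) = 7 + (1 - 2*H) = 8 - 2*H)
t(T(2, E(-4)), -31)² = (8 - 2*(-⅐))² = (8 + 2/7)² = (58/7)² = 3364/49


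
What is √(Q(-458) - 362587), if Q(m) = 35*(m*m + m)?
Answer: √6963123 ≈ 2638.8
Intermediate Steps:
Q(m) = 35*m + 35*m² (Q(m) = 35*(m² + m) = 35*(m + m²) = 35*m + 35*m²)
√(Q(-458) - 362587) = √(35*(-458)*(1 - 458) - 362587) = √(35*(-458)*(-457) - 362587) = √(7325710 - 362587) = √6963123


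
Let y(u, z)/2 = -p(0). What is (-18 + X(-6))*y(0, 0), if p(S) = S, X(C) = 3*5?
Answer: 0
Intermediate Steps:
X(C) = 15
y(u, z) = 0 (y(u, z) = 2*(-1*0) = 2*0 = 0)
(-18 + X(-6))*y(0, 0) = (-18 + 15)*0 = -3*0 = 0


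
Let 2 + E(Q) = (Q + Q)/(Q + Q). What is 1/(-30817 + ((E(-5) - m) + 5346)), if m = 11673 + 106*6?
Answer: -1/37781 ≈ -2.6468e-5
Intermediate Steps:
E(Q) = -1 (E(Q) = -2 + (Q + Q)/(Q + Q) = -2 + (2*Q)/((2*Q)) = -2 + (2*Q)*(1/(2*Q)) = -2 + 1 = -1)
m = 12309 (m = 11673 + 636 = 12309)
1/(-30817 + ((E(-5) - m) + 5346)) = 1/(-30817 + ((-1 - 1*12309) + 5346)) = 1/(-30817 + ((-1 - 12309) + 5346)) = 1/(-30817 + (-12310 + 5346)) = 1/(-30817 - 6964) = 1/(-37781) = -1/37781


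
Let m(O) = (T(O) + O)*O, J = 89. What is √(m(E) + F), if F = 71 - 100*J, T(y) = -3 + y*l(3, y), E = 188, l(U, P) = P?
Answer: √6670623 ≈ 2582.8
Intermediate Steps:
T(y) = -3 + y² (T(y) = -3 + y*y = -3 + y²)
m(O) = O*(-3 + O + O²) (m(O) = ((-3 + O²) + O)*O = (-3 + O + O²)*O = O*(-3 + O + O²))
F = -8829 (F = 71 - 100*89 = 71 - 8900 = -8829)
√(m(E) + F) = √(188*(-3 + 188 + 188²) - 8829) = √(188*(-3 + 188 + 35344) - 8829) = √(188*35529 - 8829) = √(6679452 - 8829) = √6670623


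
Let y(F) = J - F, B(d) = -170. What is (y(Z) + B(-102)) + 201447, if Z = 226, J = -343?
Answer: 200708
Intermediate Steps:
y(F) = -343 - F
(y(Z) + B(-102)) + 201447 = ((-343 - 1*226) - 170) + 201447 = ((-343 - 226) - 170) + 201447 = (-569 - 170) + 201447 = -739 + 201447 = 200708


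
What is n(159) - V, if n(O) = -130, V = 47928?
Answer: -48058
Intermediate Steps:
n(159) - V = -130 - 1*47928 = -130 - 47928 = -48058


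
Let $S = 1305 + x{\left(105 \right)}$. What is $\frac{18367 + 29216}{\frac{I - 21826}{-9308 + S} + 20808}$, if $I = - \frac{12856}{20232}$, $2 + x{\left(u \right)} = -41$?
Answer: $\frac{56954986866}{24909607849} \approx 2.2865$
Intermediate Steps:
$x{\left(u \right)} = -43$ ($x{\left(u \right)} = -2 - 41 = -43$)
$I = - \frac{1607}{2529}$ ($I = \left(-12856\right) \frac{1}{20232} = - \frac{1607}{2529} \approx -0.63543$)
$S = 1262$ ($S = 1305 - 43 = 1262$)
$\frac{18367 + 29216}{\frac{I - 21826}{-9308 + S} + 20808} = \frac{18367 + 29216}{\frac{- \frac{1607}{2529} - 21826}{-9308 + 1262} + 20808} = \frac{47583}{- \frac{55199561}{2529 \left(-8046\right)} + 20808} = \frac{47583}{\left(- \frac{55199561}{2529}\right) \left(- \frac{1}{8046}\right) + 20808} = \frac{47583}{\frac{55199561}{20348334} + 20808} = \frac{47583}{\frac{423463333433}{20348334}} = 47583 \cdot \frac{20348334}{423463333433} = \frac{56954986866}{24909607849}$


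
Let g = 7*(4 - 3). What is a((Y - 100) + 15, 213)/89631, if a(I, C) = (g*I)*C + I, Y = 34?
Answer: -25364/29877 ≈ -0.84895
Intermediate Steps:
g = 7 (g = 7*1 = 7)
a(I, C) = I + 7*C*I (a(I, C) = (7*I)*C + I = 7*C*I + I = I + 7*C*I)
a((Y - 100) + 15, 213)/89631 = (((34 - 100) + 15)*(1 + 7*213))/89631 = ((-66 + 15)*(1 + 1491))*(1/89631) = -51*1492*(1/89631) = -76092*1/89631 = -25364/29877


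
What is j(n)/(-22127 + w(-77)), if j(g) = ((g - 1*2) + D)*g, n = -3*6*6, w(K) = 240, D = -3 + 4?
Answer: -11772/21887 ≈ -0.53785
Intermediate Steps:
D = 1
n = -108 (n = -18*6 = -108)
j(g) = g*(-1 + g) (j(g) = ((g - 1*2) + 1)*g = ((g - 2) + 1)*g = ((-2 + g) + 1)*g = (-1 + g)*g = g*(-1 + g))
j(n)/(-22127 + w(-77)) = (-108*(-1 - 108))/(-22127 + 240) = -108*(-109)/(-21887) = 11772*(-1/21887) = -11772/21887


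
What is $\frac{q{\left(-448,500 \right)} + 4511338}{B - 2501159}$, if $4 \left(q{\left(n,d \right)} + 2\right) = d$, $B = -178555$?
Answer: $- \frac{4511461}{2679714} \approx -1.6836$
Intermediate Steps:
$q{\left(n,d \right)} = -2 + \frac{d}{4}$
$\frac{q{\left(-448,500 \right)} + 4511338}{B - 2501159} = \frac{\left(-2 + \frac{1}{4} \cdot 500\right) + 4511338}{-178555 - 2501159} = \frac{\left(-2 + 125\right) + 4511338}{-2679714} = \left(123 + 4511338\right) \left(- \frac{1}{2679714}\right) = 4511461 \left(- \frac{1}{2679714}\right) = - \frac{4511461}{2679714}$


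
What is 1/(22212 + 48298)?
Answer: 1/70510 ≈ 1.4182e-5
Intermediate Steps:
1/(22212 + 48298) = 1/70510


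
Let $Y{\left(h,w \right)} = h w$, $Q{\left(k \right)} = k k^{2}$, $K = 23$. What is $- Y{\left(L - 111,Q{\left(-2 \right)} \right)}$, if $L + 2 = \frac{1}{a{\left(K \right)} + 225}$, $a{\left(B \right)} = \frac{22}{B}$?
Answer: $- \frac{4697904}{5197} \approx -903.96$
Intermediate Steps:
$L = - \frac{10371}{5197}$ ($L = -2 + \frac{1}{\frac{22}{23} + 225} = -2 + \frac{1}{\frac{5197}{23}} = -2 + \frac{23}{5197} = - \frac{10371}{5197} \approx -1.9956$)
$Q{\left(k \right)} = k^{3}$
$- Y{\left(L - 111,Q{\left(-2 \right)} \right)} = - \left(- \frac{10371}{5197} - 111\right) \left(-2\right)^{3} = - \frac{\left(-587238\right) \left(-8\right)}{5197} = \left(-1\right) \frac{4697904}{5197} = - \frac{4697904}{5197}$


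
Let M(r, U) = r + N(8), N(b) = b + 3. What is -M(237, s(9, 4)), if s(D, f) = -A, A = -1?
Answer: -248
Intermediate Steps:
N(b) = 3 + b
s(D, f) = 1 (s(D, f) = -1*(-1) = 1)
M(r, U) = 11 + r (M(r, U) = r + (3 + 8) = r + 11 = 11 + r)
-M(237, s(9, 4)) = -(11 + 237) = -1*248 = -248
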